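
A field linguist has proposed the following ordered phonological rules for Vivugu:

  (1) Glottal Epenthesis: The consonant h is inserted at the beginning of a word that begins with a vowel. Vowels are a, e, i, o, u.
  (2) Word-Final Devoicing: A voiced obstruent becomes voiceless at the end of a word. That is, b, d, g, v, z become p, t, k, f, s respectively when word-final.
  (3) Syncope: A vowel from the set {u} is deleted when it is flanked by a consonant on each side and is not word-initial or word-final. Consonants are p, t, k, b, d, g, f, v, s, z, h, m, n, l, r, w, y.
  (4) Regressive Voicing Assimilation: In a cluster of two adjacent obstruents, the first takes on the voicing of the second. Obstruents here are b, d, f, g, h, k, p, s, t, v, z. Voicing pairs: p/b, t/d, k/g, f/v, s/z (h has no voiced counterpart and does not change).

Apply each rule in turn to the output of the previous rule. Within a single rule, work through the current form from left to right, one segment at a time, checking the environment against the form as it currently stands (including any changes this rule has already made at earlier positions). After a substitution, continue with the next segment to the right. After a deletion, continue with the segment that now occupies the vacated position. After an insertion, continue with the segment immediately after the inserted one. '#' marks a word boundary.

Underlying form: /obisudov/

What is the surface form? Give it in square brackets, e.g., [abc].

[hobizdof]

(1) Glottal Epenthesis: [obisudov] → [hobisudov]
(2) Word-Final Devoicing: [hobisudov] → [hobisudof]
(3) Syncope: [hobisudof] → [hobisdof]
(4) Regressive Voicing Assimilation: [hobisdof] → [hobizdof]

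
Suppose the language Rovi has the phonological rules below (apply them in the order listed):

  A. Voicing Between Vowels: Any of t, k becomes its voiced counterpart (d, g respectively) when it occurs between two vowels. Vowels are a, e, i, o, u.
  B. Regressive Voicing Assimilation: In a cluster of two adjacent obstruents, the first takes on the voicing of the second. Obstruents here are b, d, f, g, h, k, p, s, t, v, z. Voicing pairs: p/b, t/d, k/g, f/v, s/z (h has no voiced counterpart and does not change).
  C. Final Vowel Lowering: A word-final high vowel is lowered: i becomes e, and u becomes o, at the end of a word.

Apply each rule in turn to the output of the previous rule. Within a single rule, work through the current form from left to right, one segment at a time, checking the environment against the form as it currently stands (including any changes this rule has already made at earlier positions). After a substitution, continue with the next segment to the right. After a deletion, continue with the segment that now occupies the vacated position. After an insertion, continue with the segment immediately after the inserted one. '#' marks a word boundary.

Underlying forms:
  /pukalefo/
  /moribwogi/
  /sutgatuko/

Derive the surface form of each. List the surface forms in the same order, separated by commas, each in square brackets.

[pugalefo], [moribwoge], [sudgadugo]

/pukalefo/:
  A Voicing Between Vowels: [pukalefo] → [pugalefo]
  B Regressive Voicing Assimilation: no change — [pugalefo]
  C Final Vowel Lowering: no change — [pugalefo]
/moribwogi/:
  A Voicing Between Vowels: no change — [moribwogi]
  B Regressive Voicing Assimilation: no change — [moribwogi]
  C Final Vowel Lowering: [moribwogi] → [moribwoge]
/sutgatuko/:
  A Voicing Between Vowels: [sutgatuko] → [sutgadugo]
  B Regressive Voicing Assimilation: [sutgadugo] → [sudgadugo]
  C Final Vowel Lowering: no change — [sudgadugo]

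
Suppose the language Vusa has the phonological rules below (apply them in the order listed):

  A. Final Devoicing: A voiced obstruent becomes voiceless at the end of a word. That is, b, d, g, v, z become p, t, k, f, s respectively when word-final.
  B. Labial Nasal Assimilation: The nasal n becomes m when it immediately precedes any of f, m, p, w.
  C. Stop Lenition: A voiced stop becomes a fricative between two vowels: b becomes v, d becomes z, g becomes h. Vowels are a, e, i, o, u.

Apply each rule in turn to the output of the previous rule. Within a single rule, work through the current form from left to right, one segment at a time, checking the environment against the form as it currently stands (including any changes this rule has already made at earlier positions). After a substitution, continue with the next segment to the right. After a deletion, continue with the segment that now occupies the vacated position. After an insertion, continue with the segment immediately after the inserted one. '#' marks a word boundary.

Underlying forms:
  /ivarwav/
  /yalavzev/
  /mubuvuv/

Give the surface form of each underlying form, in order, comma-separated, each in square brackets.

/ivarwav/:
  A Final Devoicing: [ivarwav] → [ivarwaf]
  B Labial Nasal Assimilation: no change — [ivarwaf]
  C Stop Lenition: no change — [ivarwaf]
/yalavzev/:
  A Final Devoicing: [yalavzev] → [yalavzef]
  B Labial Nasal Assimilation: no change — [yalavzef]
  C Stop Lenition: no change — [yalavzef]
/mubuvuv/:
  A Final Devoicing: [mubuvuv] → [mubuvuf]
  B Labial Nasal Assimilation: no change — [mubuvuf]
  C Stop Lenition: [mubuvuf] → [muvuvuf]

[ivarwaf], [yalavzef], [muvuvuf]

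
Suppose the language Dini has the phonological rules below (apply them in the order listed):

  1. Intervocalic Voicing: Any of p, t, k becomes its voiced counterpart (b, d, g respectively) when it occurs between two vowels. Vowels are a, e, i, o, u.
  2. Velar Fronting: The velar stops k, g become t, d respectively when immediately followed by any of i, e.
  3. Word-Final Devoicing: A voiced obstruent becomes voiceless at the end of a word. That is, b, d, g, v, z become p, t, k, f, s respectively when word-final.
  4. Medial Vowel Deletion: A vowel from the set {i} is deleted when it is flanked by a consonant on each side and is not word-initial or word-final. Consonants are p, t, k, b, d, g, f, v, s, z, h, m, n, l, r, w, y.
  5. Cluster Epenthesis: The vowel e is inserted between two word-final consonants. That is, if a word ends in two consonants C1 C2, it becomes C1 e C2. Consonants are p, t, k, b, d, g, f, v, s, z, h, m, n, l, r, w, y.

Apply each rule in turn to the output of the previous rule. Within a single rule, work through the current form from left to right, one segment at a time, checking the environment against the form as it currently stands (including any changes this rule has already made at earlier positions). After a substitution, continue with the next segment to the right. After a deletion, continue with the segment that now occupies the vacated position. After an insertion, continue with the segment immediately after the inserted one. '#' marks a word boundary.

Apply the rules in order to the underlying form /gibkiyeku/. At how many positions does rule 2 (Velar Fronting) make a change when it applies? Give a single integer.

2

1 Intervocalic Voicing: [gibkiyeku] → [gibkiyegu]
2 Velar Fronting: [gibkiyegu] → [dibtiyegu]
3 Word-Final Devoicing: no change — [dibtiyegu]
4 Medial Vowel Deletion: [dibtiyegu] → [dbtyegu]
5 Cluster Epenthesis: no change — [dbtyegu]
Rule 2 changed 2 position(s).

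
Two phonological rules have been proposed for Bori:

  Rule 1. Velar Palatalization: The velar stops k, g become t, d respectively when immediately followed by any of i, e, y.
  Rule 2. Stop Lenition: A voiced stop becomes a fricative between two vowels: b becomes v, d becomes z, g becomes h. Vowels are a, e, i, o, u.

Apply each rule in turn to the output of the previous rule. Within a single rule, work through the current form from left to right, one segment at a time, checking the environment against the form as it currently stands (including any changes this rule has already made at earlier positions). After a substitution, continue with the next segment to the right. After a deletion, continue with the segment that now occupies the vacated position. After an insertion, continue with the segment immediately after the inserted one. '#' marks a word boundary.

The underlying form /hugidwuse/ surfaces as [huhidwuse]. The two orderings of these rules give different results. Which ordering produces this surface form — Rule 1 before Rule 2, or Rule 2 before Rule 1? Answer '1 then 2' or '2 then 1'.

2 then 1

Order 1 then 2:
  1 Velar Palatalization: [hugidwuse] → [hudidwuse]
  2 Stop Lenition: [hudidwuse] → [huzidwuse]
  result: [huzidwuse]
Order 2 then 1:
  2 Stop Lenition: [hugidwuse] → [huhidwuse]
  1 Velar Palatalization: no change — [huhidwuse]
  result: [huhidwuse]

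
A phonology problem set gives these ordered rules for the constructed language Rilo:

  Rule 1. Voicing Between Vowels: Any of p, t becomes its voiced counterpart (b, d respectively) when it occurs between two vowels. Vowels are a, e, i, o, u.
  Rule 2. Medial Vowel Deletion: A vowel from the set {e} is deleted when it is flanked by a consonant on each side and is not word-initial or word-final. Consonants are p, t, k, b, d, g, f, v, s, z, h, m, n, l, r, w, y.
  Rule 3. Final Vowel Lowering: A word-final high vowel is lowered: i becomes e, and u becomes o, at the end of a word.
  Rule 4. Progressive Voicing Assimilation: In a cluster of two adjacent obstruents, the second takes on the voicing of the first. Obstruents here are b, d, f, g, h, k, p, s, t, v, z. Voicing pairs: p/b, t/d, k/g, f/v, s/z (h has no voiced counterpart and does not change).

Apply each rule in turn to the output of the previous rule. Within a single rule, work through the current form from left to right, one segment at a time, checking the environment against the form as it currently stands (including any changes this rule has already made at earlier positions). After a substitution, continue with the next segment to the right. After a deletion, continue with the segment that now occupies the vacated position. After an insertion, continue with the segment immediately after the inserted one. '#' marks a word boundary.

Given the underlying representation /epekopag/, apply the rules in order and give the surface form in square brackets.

[ebgobag]

Rule 1 Voicing Between Vowels: [epekopag] → [ebekobag]
Rule 2 Medial Vowel Deletion: [ebekobag] → [ebkobag]
Rule 3 Final Vowel Lowering: no change — [ebkobag]
Rule 4 Progressive Voicing Assimilation: [ebkobag] → [ebgobag]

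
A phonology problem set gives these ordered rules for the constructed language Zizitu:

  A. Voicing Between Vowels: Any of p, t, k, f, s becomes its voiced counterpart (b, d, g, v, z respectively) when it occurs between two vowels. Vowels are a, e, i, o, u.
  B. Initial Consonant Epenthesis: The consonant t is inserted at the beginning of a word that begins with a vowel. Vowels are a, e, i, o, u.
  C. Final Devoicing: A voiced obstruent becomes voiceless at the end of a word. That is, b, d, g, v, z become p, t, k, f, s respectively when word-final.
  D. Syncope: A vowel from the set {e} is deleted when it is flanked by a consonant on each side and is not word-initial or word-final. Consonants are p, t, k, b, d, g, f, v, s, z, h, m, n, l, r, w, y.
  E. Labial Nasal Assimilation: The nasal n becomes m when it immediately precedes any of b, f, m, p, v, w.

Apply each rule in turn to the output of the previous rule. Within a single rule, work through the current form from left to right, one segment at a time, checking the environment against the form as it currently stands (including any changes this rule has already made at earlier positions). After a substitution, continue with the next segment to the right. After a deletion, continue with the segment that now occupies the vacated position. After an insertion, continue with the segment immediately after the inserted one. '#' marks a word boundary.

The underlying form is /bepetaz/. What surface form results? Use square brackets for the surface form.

[bbdas]

A Voicing Between Vowels: [bepetaz] → [bebedaz]
B Initial Consonant Epenthesis: no change — [bebedaz]
C Final Devoicing: [bebedaz] → [bebedas]
D Syncope: [bebedas] → [bbdas]
E Labial Nasal Assimilation: no change — [bbdas]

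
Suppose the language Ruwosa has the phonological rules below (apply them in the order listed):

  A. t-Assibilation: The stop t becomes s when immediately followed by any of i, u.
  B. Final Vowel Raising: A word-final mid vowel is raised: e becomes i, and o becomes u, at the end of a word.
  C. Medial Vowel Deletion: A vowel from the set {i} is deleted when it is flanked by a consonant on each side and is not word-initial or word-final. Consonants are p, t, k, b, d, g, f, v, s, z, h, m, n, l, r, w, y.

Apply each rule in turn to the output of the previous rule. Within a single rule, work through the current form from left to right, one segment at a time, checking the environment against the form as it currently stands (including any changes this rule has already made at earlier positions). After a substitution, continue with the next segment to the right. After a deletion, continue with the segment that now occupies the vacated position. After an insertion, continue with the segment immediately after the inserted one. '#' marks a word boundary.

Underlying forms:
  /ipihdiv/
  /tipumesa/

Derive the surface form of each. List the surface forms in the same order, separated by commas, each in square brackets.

/ipihdiv/:
  A t-Assibilation: no change — [ipihdiv]
  B Final Vowel Raising: no change — [ipihdiv]
  C Medial Vowel Deletion: [ipihdiv] → [iphdv]
/tipumesa/:
  A t-Assibilation: [tipumesa] → [sipumesa]
  B Final Vowel Raising: no change — [sipumesa]
  C Medial Vowel Deletion: [sipumesa] → [spumesa]

[iphdv], [spumesa]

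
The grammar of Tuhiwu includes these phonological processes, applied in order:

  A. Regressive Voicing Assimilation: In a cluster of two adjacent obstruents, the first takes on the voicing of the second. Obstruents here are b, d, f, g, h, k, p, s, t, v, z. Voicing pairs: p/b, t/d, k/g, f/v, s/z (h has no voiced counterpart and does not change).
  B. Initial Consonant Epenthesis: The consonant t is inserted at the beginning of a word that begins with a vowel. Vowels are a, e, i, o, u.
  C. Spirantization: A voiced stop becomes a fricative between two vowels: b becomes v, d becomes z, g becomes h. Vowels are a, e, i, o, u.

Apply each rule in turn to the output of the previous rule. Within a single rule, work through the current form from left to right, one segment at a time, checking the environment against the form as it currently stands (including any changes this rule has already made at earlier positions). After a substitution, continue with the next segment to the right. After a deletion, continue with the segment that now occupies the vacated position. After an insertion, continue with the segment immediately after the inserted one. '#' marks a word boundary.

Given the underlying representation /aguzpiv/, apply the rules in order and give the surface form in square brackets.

A Regressive Voicing Assimilation: [aguzpiv] → [aguspiv]
B Initial Consonant Epenthesis: [aguspiv] → [taguspiv]
C Spirantization: [taguspiv] → [tahuspiv]

[tahuspiv]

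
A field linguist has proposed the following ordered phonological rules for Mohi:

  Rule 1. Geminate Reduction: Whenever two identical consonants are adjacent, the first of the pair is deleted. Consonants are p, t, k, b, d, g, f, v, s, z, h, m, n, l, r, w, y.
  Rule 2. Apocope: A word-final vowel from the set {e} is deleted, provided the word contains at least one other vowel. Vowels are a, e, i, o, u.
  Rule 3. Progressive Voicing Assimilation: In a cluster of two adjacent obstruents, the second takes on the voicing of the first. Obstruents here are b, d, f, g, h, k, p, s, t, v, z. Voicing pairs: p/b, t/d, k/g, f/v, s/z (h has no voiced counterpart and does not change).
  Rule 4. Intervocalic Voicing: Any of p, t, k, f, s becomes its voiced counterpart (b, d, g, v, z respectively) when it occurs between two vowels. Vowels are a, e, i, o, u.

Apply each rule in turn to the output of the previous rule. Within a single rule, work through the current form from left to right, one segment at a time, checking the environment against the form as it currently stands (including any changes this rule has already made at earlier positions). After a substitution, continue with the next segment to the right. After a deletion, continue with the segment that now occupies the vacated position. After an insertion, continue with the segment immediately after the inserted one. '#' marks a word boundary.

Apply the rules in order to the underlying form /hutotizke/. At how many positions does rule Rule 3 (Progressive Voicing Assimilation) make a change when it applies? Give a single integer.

Rule 1 Geminate Reduction: no change — [hutotizke]
Rule 2 Apocope: [hutotizke] → [hutotizk]
Rule 3 Progressive Voicing Assimilation: [hutotizk] → [hutotizg]
Rule 4 Intervocalic Voicing: [hutotizg] → [hudodizg]
Rule Rule 3 changed 1 position(s).

1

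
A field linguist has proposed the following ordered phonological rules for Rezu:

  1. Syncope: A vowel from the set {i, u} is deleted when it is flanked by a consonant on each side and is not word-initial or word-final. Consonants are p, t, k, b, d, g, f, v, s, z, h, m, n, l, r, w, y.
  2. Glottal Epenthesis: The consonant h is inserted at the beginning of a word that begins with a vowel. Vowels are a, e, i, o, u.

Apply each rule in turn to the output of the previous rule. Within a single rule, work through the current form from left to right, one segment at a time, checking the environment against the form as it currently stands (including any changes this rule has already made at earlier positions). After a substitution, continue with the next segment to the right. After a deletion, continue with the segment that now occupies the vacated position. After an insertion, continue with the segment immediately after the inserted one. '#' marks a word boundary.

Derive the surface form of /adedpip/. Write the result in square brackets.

[hadedpp]

1 Syncope: [adedpip] → [adedpp]
2 Glottal Epenthesis: [adedpp] → [hadedpp]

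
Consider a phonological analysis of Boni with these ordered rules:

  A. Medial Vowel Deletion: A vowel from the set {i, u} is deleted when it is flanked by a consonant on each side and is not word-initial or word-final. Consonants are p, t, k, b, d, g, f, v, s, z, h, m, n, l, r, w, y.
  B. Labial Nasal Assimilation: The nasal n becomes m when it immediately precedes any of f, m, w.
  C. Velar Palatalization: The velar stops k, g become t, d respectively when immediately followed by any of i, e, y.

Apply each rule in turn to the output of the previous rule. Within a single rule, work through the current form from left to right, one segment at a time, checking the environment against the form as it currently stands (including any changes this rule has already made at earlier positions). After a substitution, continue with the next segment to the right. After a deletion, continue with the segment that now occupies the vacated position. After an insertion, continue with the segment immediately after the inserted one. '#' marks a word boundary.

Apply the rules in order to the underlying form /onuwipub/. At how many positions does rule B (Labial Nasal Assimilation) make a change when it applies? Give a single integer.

1

A Medial Vowel Deletion: [onuwipub] → [onwpb]
B Labial Nasal Assimilation: [onwpb] → [omwpb]
C Velar Palatalization: no change — [omwpb]
Rule B changed 1 position(s).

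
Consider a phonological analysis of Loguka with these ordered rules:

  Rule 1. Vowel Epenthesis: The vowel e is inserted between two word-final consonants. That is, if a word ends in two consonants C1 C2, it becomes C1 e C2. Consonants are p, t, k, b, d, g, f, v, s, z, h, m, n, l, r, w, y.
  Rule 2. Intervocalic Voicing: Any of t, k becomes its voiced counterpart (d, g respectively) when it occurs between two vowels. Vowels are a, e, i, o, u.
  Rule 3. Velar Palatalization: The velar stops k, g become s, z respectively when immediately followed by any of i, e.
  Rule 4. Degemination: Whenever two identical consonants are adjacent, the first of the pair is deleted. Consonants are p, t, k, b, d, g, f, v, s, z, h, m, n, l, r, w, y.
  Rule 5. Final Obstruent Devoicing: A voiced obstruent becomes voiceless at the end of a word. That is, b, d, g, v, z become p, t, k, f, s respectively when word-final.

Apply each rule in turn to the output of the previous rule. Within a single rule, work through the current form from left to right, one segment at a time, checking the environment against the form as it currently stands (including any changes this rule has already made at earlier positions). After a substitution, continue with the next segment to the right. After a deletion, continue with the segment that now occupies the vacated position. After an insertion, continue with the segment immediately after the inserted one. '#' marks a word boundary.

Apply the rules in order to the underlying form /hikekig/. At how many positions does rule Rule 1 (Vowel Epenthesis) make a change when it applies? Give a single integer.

Rule 1 Vowel Epenthesis: no change — [hikekig]
Rule 2 Intervocalic Voicing: [hikekig] → [higegig]
Rule 3 Velar Palatalization: [higegig] → [hizezig]
Rule 4 Degemination: no change — [hizezig]
Rule 5 Final Obstruent Devoicing: [hizezig] → [hizezik]
Rule Rule 1 changed 0 position(s).

0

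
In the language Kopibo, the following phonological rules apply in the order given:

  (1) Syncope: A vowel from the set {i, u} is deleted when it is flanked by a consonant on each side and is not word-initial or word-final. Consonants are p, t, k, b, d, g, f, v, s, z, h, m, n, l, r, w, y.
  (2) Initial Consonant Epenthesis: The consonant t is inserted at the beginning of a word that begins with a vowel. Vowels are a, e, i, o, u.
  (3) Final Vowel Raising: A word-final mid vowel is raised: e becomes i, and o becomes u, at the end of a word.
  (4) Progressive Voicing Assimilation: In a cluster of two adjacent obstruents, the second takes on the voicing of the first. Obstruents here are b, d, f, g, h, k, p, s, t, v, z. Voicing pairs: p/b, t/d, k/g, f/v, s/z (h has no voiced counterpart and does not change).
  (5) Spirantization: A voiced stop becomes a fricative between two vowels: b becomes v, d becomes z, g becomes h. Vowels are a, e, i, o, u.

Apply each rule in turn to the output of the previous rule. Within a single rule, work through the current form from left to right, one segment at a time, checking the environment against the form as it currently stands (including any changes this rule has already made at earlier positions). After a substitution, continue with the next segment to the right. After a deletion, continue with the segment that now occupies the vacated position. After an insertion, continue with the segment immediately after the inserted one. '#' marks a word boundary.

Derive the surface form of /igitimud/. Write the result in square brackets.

(1) Syncope: [igitimud] → [igtmd]
(2) Initial Consonant Epenthesis: [igtmd] → [tigtmd]
(3) Final Vowel Raising: no change — [tigtmd]
(4) Progressive Voicing Assimilation: [tigtmd] → [tigdmd]
(5) Spirantization: no change — [tigdmd]

[tigdmd]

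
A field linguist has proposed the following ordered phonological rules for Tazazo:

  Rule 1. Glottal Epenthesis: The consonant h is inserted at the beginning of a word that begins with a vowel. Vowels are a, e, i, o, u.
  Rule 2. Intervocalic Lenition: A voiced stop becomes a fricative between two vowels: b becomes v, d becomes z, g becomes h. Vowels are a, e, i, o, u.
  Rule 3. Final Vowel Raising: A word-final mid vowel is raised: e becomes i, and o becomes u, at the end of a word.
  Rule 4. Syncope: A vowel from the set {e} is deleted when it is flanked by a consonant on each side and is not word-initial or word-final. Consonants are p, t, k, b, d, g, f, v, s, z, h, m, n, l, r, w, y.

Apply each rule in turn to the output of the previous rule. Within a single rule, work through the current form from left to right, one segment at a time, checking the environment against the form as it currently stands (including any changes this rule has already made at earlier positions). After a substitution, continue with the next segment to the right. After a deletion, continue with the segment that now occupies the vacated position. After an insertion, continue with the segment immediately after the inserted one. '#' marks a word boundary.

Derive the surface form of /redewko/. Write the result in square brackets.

Rule 1 Glottal Epenthesis: no change — [redewko]
Rule 2 Intervocalic Lenition: [redewko] → [rezewko]
Rule 3 Final Vowel Raising: [rezewko] → [rezewku]
Rule 4 Syncope: [rezewku] → [rzwku]

[rzwku]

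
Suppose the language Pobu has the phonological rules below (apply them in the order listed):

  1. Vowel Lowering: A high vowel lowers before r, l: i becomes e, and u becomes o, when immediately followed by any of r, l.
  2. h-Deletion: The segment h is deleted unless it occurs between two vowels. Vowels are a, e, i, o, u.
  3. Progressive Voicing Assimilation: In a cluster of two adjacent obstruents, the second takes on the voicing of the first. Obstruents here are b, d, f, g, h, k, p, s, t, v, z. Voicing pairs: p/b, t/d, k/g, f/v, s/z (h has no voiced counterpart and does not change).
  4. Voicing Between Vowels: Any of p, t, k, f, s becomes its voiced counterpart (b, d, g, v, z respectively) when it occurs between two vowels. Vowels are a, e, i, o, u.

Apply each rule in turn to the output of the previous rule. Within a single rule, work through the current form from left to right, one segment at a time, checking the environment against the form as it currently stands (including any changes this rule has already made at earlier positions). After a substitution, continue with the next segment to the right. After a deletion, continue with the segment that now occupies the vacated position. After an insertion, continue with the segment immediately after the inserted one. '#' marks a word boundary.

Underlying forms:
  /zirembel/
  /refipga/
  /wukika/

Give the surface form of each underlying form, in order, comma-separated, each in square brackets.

[zerembel], [revipka], [wugiga]

/zirembel/:
  1 Vowel Lowering: [zirembel] → [zerembel]
  2 h-Deletion: no change — [zerembel]
  3 Progressive Voicing Assimilation: no change — [zerembel]
  4 Voicing Between Vowels: no change — [zerembel]
/refipga/:
  1 Vowel Lowering: no change — [refipga]
  2 h-Deletion: no change — [refipga]
  3 Progressive Voicing Assimilation: [refipga] → [refipka]
  4 Voicing Between Vowels: [refipka] → [revipka]
/wukika/:
  1 Vowel Lowering: no change — [wukika]
  2 h-Deletion: no change — [wukika]
  3 Progressive Voicing Assimilation: no change — [wukika]
  4 Voicing Between Vowels: [wukika] → [wugiga]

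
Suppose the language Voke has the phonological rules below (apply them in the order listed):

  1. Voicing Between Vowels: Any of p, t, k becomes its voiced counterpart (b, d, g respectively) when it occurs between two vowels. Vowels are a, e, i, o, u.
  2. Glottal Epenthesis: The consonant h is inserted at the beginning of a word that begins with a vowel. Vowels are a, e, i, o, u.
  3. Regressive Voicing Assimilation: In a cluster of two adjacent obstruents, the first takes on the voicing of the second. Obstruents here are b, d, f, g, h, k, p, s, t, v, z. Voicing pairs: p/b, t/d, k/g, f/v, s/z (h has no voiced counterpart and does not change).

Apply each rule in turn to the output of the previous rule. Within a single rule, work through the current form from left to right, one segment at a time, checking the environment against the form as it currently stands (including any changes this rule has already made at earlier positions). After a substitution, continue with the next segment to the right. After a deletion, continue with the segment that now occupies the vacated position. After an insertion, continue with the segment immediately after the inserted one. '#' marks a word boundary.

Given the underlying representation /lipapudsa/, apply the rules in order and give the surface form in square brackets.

1 Voicing Between Vowels: [lipapudsa] → [libabudsa]
2 Glottal Epenthesis: no change — [libabudsa]
3 Regressive Voicing Assimilation: [libabudsa] → [libabutsa]

[libabutsa]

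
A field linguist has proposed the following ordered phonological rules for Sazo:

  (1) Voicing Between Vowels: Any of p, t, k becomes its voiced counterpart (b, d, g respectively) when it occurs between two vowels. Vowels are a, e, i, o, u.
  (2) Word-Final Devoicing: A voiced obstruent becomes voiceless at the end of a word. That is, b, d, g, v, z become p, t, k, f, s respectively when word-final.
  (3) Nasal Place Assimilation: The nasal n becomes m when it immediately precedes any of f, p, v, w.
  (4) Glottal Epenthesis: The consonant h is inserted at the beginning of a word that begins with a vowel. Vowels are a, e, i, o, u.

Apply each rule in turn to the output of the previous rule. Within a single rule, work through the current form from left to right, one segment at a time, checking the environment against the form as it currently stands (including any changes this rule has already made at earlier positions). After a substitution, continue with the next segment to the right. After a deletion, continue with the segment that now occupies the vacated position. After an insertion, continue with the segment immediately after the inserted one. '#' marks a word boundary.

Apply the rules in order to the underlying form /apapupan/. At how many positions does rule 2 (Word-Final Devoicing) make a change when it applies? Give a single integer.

0

(1) Voicing Between Vowels: [apapupan] → [ababuban]
(2) Word-Final Devoicing: no change — [ababuban]
(3) Nasal Place Assimilation: no change — [ababuban]
(4) Glottal Epenthesis: [ababuban] → [hababuban]
Rule 2 changed 0 position(s).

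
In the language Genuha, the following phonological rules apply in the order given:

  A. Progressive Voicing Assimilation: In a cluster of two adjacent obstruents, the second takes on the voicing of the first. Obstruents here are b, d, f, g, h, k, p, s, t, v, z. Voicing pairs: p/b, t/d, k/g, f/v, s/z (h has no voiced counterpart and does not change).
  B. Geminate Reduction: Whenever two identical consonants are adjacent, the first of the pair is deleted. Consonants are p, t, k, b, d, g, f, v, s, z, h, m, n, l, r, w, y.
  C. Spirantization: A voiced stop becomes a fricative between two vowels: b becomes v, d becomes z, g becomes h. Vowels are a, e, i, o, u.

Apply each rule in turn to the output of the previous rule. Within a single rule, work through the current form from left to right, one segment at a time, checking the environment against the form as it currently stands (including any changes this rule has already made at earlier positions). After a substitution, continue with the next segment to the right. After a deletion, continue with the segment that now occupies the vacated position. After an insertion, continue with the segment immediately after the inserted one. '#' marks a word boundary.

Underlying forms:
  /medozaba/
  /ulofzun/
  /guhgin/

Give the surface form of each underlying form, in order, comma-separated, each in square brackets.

/medozaba/:
  A Progressive Voicing Assimilation: no change — [medozaba]
  B Geminate Reduction: no change — [medozaba]
  C Spirantization: [medozaba] → [mezozava]
/ulofzun/:
  A Progressive Voicing Assimilation: [ulofzun] → [ulofsun]
  B Geminate Reduction: no change — [ulofsun]
  C Spirantization: no change — [ulofsun]
/guhgin/:
  A Progressive Voicing Assimilation: [guhgin] → [guhkin]
  B Geminate Reduction: no change — [guhkin]
  C Spirantization: no change — [guhkin]

[mezozava], [ulofsun], [guhkin]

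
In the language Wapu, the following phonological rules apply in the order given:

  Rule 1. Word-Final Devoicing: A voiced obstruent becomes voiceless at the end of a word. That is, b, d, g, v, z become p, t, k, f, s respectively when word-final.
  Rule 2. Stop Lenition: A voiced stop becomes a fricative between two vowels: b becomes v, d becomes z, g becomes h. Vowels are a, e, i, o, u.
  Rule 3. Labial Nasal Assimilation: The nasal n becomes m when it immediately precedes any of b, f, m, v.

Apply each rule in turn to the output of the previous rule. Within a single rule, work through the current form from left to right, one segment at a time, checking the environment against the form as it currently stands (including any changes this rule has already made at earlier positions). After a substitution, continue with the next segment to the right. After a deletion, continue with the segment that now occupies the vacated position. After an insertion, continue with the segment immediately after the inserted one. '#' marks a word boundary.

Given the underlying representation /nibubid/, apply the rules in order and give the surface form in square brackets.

Rule 1 Word-Final Devoicing: [nibubid] → [nibubit]
Rule 2 Stop Lenition: [nibubit] → [nivuvit]
Rule 3 Labial Nasal Assimilation: no change — [nivuvit]

[nivuvit]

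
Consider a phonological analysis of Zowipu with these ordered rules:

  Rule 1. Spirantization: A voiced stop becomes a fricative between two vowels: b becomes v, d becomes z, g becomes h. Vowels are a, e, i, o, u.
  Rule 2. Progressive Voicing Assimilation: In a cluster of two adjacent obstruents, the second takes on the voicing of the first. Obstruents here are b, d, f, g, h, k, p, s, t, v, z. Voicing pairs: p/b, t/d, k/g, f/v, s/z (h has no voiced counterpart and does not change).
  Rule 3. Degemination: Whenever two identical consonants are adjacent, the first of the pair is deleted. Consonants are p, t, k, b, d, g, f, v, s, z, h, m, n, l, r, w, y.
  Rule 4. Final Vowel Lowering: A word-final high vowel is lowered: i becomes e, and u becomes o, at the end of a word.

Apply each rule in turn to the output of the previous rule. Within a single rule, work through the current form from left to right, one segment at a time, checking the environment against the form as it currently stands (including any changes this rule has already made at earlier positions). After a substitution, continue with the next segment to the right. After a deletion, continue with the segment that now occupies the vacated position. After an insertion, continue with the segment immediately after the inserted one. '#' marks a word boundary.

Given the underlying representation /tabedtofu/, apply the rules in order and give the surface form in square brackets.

[tavedofo]

Rule 1 Spirantization: [tabedtofu] → [tavedtofu]
Rule 2 Progressive Voicing Assimilation: [tavedtofu] → [taveddofu]
Rule 3 Degemination: [taveddofu] → [tavedofu]
Rule 4 Final Vowel Lowering: [tavedofu] → [tavedofo]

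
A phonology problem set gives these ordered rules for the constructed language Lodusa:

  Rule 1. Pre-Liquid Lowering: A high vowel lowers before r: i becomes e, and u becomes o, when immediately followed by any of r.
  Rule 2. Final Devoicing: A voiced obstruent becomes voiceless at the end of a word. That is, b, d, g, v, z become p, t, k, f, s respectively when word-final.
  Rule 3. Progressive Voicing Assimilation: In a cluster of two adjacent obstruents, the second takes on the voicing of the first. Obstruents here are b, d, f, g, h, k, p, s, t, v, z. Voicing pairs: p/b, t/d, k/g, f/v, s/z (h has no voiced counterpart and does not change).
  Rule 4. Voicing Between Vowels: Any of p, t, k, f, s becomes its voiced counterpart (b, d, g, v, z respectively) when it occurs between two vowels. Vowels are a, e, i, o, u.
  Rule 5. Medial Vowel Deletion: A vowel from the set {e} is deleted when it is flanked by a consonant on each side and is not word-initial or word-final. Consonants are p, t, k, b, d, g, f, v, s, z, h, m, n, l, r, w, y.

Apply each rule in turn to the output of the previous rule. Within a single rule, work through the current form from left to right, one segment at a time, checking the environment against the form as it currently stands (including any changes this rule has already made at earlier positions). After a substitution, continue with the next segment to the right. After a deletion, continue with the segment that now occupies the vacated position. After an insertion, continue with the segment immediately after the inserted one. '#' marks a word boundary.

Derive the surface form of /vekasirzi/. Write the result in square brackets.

Rule 1 Pre-Liquid Lowering: [vekasirzi] → [vekaserzi]
Rule 2 Final Devoicing: no change — [vekaserzi]
Rule 3 Progressive Voicing Assimilation: no change — [vekaserzi]
Rule 4 Voicing Between Vowels: [vekaserzi] → [vegazerzi]
Rule 5 Medial Vowel Deletion: [vegazerzi] → [vgazrzi]

[vgazrzi]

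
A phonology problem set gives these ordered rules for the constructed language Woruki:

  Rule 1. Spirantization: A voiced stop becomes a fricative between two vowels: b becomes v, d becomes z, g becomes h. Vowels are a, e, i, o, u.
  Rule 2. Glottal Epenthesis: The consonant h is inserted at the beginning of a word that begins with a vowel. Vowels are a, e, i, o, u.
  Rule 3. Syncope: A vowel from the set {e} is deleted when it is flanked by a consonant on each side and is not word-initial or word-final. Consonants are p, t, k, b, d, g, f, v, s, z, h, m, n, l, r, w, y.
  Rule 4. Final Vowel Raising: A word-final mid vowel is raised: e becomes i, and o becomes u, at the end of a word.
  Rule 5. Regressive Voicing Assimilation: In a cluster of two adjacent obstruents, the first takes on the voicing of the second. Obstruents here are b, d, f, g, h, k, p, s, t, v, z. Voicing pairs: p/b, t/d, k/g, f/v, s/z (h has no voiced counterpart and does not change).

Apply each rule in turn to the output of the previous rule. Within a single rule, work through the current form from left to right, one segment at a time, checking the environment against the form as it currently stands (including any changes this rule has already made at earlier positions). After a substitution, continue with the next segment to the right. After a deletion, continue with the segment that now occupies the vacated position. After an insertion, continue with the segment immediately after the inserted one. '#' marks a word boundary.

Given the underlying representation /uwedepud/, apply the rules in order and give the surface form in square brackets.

Rule 1 Spirantization: [uwedepud] → [uwezepud]
Rule 2 Glottal Epenthesis: [uwezepud] → [huwezepud]
Rule 3 Syncope: [huwezepud] → [huwzpud]
Rule 4 Final Vowel Raising: no change — [huwzpud]
Rule 5 Regressive Voicing Assimilation: [huwzpud] → [huwspud]

[huwspud]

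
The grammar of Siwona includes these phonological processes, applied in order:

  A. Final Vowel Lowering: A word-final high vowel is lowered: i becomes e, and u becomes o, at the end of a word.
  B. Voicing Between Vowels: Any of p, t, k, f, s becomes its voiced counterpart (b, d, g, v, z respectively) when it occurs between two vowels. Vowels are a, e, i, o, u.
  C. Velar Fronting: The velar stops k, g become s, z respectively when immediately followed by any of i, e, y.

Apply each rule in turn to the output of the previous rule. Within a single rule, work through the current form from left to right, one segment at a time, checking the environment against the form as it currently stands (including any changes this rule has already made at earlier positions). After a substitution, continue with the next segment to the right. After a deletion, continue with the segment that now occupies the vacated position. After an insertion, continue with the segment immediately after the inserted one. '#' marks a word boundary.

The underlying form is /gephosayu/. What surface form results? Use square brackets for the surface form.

A Final Vowel Lowering: [gephosayu] → [gephosayo]
B Voicing Between Vowels: [gephosayo] → [gephozayo]
C Velar Fronting: [gephozayo] → [zephozayo]

[zephozayo]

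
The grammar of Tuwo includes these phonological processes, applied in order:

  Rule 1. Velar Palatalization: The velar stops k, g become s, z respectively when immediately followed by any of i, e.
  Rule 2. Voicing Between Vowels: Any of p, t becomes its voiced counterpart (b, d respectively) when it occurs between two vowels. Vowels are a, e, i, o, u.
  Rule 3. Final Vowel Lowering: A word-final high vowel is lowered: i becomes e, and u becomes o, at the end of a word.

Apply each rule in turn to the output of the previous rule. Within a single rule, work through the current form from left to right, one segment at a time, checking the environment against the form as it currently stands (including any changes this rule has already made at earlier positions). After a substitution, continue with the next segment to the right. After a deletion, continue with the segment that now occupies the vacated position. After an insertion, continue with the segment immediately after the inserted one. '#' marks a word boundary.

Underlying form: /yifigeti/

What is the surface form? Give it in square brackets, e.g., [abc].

Rule 1 Velar Palatalization: [yifigeti] → [yifizeti]
Rule 2 Voicing Between Vowels: [yifizeti] → [yifizedi]
Rule 3 Final Vowel Lowering: [yifizedi] → [yifizede]

[yifizede]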